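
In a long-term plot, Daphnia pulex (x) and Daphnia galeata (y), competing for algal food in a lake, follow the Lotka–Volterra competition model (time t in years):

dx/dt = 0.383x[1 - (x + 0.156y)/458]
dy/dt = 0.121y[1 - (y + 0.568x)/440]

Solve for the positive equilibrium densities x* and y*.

Setting both brackets to zero gives the nullclines x + 0.156y = 458 and 0.568x + y = 440.
Substituting y = 440 - 0.568x into the first: x(1 - 0.156·0.568) = 458 - 0.156·440.
So x* = 389/0.911 = 427, and then y* = 440 - 0.568·427 = 197.

x* ≈ 427, y* ≈ 197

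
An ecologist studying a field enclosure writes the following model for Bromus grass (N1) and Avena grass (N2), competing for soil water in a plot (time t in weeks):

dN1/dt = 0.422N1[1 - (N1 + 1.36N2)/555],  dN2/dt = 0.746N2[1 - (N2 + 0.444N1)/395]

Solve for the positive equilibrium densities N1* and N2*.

N1* ≈ 44.9, N2* ≈ 375

Setting both brackets to zero gives the nullclines N1 + 1.36N2 = 555 and 0.444N1 + N2 = 395.
Substituting N2 = 395 - 0.444N1 into the first: N1(1 - 1.36·0.444) = 555 - 1.36·395.
So N1* = 17.8/0.396 = 44.9, and then N2* = 395 - 0.444·44.9 = 375.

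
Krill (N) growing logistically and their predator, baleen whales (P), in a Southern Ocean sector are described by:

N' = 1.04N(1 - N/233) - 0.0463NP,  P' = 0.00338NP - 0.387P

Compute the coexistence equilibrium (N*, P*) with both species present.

From dP/dt = 0 with P > 0: 0.00338N* = 0.387, so N* = 114.
Substitute into dN/dt = 0: 1.04(1 - 114/233) = 0.0463P*.
The bracket is 0.509, giving P* = 0.529/0.0463 = 11.4.

N* ≈ 114, P* ≈ 11.4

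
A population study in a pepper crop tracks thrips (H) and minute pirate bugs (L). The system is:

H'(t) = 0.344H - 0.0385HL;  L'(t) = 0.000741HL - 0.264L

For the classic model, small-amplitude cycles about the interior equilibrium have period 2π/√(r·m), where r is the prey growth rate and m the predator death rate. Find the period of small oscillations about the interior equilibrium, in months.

Here r = 0.344 and m = 0.264, so r·m = 0.0908.
ω = √0.0908 = 0.301 per month, hence T = 2π/ω ≈ 20.8 months.

T ≈ 20.8 months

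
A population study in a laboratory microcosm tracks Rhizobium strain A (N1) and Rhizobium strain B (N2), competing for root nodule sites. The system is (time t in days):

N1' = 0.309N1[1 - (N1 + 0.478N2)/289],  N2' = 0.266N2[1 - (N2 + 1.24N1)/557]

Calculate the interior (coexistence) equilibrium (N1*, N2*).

Setting both brackets to zero gives the nullclines N1 + 0.478N2 = 289 and 1.24N1 + N2 = 557.
Substituting N2 = 557 - 1.24N1 into the first: N1(1 - 0.478·1.24) = 289 - 0.478·557.
So N1* = 22.8/0.407 = 55.9, and then N2* = 557 - 1.24·55.9 = 488.

N1* ≈ 55.9, N2* ≈ 488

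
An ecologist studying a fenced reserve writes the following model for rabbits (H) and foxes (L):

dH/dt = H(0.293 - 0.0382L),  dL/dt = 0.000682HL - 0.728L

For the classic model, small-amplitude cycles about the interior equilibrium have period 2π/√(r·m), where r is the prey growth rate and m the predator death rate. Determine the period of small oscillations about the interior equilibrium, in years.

Here r = 0.293 and m = 0.728, so r·m = 0.213.
ω = √0.213 = 0.462 per year, hence T = 2π/ω ≈ 13.6 years.

T ≈ 13.6 years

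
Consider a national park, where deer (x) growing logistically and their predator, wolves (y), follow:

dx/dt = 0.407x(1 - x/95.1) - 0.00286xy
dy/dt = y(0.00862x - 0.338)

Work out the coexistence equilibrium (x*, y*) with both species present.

x* ≈ 39.2, y* ≈ 83.6

From dy/dt = 0 with y > 0: 0.00862x* = 0.338, so x* = 39.2.
Substitute into dx/dt = 0: 0.407(1 - 39.2/95.1) = 0.00286y*.
The bracket is 0.588, giving y* = 0.239/0.00286 = 83.6.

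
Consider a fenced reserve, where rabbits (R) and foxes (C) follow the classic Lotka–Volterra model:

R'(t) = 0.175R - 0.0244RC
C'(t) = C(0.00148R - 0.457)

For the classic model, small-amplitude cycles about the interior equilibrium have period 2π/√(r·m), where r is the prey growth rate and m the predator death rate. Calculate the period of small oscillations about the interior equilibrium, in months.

Here r = 0.175 and m = 0.457, so r·m = 0.08.
ω = √0.08 = 0.283 per month, hence T = 2π/ω ≈ 22.2 months.

T ≈ 22.2 months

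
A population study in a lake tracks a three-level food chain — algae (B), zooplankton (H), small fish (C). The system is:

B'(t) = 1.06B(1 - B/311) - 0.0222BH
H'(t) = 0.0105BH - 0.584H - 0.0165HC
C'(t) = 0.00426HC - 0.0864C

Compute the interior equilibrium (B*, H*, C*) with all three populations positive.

B* ≈ 179, H* ≈ 20.3, C* ≈ 78.4

From dC/dt = 0: 0.00426H* = 0.0864, so H* = 20.3.
From dB/dt = 0: 1.06(1 - B*/311) = 0.0222·20.3, giving B* = 311·(1 - 0.425) = 179.
From dH/dt = 0: 0.0105·179 - 0.584 = 0.0165C*, so C* = 1.29/0.0165 = 78.4.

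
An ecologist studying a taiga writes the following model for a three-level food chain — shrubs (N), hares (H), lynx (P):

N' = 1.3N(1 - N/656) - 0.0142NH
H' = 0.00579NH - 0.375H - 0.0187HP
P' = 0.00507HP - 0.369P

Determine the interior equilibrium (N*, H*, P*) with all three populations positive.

From dP/dt = 0: 0.00507H* = 0.369, so H* = 72.8.
From dN/dt = 0: 1.3(1 - N*/656) = 0.0142·72.8, giving N* = 656·(1 - 0.795) = 134.
From dH/dt = 0: 0.00579·134 - 0.375 = 0.0187P*, so P* = 0.404/0.0187 = 21.6.

N* ≈ 134, H* ≈ 72.8, P* ≈ 21.6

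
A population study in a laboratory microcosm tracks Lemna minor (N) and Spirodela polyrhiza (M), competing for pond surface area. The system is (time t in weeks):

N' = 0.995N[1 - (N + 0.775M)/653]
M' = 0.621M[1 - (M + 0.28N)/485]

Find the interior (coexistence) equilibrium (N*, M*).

N* ≈ 354, M* ≈ 386

Setting both brackets to zero gives the nullclines N + 0.775M = 653 and 0.28N + M = 485.
Substituting M = 485 - 0.28N into the first: N(1 - 0.775·0.28) = 653 - 0.775·485.
So N* = 277/0.783 = 354, and then M* = 485 - 0.28·354 = 386.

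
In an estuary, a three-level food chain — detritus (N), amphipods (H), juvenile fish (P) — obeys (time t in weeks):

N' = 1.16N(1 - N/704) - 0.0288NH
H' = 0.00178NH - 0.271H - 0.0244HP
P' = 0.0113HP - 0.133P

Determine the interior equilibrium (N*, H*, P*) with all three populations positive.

From dP/dt = 0: 0.0113H* = 0.133, so H* = 11.8.
From dN/dt = 0: 1.16(1 - N*/704) = 0.0288·11.8, giving N* = 704·(1 - 0.292) = 498.
From dH/dt = 0: 0.00178·498 - 0.271 = 0.0244P*, so P* = 0.616/0.0244 = 25.2.

N* ≈ 498, H* ≈ 11.8, P* ≈ 25.2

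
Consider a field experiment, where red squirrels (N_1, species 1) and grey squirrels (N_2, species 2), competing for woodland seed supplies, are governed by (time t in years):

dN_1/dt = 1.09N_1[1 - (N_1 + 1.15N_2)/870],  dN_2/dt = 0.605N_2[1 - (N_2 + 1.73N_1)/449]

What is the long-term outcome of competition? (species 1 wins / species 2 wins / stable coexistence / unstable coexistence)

species 1 excludes species 2

Compare the nullcline intercepts: K1/α12 = 870/1.15 = 757 > K2 = 449; K2/α21 = 449/1.73 = 260 < K1 = 870.
Since the inequalities point opposite ways, species 1 can invade but species 2 cannot.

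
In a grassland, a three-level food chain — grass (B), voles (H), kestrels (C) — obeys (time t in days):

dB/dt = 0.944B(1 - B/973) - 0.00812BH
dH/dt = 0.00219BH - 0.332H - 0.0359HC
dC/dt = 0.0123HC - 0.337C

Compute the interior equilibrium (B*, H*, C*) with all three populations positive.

From dC/dt = 0: 0.0123H* = 0.337, so H* = 27.4.
From dB/dt = 0: 0.944(1 - B*/973) = 0.00812·27.4, giving B* = 973·(1 - 0.236) = 744.
From dH/dt = 0: 0.00219·744 - 0.332 = 0.0359C*, so C* = 1.3/0.0359 = 36.1.

B* ≈ 744, H* ≈ 27.4, C* ≈ 36.1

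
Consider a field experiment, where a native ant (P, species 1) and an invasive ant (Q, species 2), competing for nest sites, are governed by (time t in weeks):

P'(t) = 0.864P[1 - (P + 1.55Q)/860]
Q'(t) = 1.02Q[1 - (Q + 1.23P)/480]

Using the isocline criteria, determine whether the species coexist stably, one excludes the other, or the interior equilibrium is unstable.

species 1 excludes species 2

Compare the nullcline intercepts: K1/α12 = 860/1.55 = 555 > K2 = 480; K2/α21 = 480/1.23 = 390 < K1 = 860.
Since the inequalities point opposite ways, species 1 can invade but species 2 cannot.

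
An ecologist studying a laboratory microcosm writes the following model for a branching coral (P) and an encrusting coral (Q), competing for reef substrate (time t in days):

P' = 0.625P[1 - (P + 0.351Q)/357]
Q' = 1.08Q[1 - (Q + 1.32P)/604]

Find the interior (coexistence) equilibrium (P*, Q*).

Setting both brackets to zero gives the nullclines P + 0.351Q = 357 and 1.32P + Q = 604.
Substituting Q = 604 - 1.32P into the first: P(1 - 0.351·1.32) = 357 - 0.351·604.
So P* = 145/0.537 = 270, and then Q* = 604 - 1.32·270 = 247.

P* ≈ 270, Q* ≈ 247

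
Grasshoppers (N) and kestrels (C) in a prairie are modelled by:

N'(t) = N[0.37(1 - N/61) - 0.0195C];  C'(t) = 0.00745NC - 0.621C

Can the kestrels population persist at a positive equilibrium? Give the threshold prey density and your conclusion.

The predator equation gives dC/dt > 0 only when N > 0.621/0.00745 = 83.4.
Without the predator, N → K = 61. Since 61 < 83.4, the predator cannot invade.

Threshold N = 83.4; K < 83.4, so no, the predator goes extinct.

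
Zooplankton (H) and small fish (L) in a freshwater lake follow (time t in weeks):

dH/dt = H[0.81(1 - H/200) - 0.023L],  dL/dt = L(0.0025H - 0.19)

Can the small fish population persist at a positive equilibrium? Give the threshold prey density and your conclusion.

Threshold H = 76; K > 76, so yes, the predator persists.

The predator equation gives dL/dt > 0 only when H > 0.19/0.0025 = 76.
Without the predator, H → K = 200. Since 200 > 76, the predator can invade and persist.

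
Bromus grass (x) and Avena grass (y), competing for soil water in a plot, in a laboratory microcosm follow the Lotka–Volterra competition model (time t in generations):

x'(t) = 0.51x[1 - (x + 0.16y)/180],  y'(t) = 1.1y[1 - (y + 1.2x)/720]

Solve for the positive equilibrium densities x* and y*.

Setting both brackets to zero gives the nullclines x + 0.16y = 180 and 1.2x + y = 720.
Substituting y = 720 - 1.2x into the first: x(1 - 0.16·1.2) = 180 - 0.16·720.
So x* = 64.8/0.808 = 80.2, and then y* = 720 - 1.2·80.2 = 624.

x* ≈ 80.2, y* ≈ 624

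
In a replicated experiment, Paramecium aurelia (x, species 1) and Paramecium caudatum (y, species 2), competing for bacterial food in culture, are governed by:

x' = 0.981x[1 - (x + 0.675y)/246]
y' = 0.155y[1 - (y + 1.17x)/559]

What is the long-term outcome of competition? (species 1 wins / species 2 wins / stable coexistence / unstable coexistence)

species 2 excludes species 1

Compare the nullcline intercepts: K1/α12 = 246/0.675 = 364 < K2 = 559; K2/α21 = 559/1.17 = 478 > K1 = 246.
Since the inequalities point opposite ways, species 2 can invade but species 1 cannot.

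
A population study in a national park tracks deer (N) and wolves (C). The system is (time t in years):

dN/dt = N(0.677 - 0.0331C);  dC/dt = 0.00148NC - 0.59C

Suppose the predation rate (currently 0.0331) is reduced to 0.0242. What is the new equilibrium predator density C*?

C* ≈ 28

At the interior fixed point, setting dN/dt = 0 with N > 0 fixes C* = (prey growth rate)/(NC coefficient) — independent of the other coefficients.
With the change, C* = 0.677/0.0242 = 28; it rises from 20.5.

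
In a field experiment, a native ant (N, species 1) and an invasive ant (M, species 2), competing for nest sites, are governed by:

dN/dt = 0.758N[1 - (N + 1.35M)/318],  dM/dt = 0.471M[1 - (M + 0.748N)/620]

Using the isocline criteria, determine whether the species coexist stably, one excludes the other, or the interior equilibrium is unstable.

Compare the nullcline intercepts: K1/α12 = 318/1.35 = 236 < K2 = 620; K2/α21 = 620/0.748 = 829 > K1 = 318.
Since the inequalities point opposite ways, species 2 can invade but species 1 cannot.

species 2 excludes species 1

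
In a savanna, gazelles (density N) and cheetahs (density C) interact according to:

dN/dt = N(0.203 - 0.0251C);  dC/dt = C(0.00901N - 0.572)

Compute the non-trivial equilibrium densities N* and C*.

N* ≈ 63.5, C* ≈ 8.09

Set dC/dt = 0 with C > 0: 0.00901N - 0.572 = 0, so N* = 0.572/0.00901 = 63.5.
Set dN/dt = 0 with N > 0: 0.203 - 0.0251C = 0, so C* = 0.203/0.0251 = 8.09.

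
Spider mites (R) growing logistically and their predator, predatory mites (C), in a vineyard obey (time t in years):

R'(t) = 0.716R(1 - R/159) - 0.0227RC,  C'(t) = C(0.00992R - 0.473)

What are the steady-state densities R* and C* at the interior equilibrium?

R* ≈ 47.7, C* ≈ 22.1

From dC/dt = 0 with C > 0: 0.00992R* = 0.473, so R* = 47.7.
Substitute into dR/dt = 0: 0.716(1 - 47.7/159) = 0.0227C*.
The bracket is 0.7, giving C* = 0.501/0.0227 = 22.1.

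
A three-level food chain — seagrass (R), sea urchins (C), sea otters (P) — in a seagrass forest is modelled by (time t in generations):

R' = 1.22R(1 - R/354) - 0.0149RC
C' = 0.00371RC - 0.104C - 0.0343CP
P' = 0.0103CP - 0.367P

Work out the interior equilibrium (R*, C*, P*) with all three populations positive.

R* ≈ 200, C* ≈ 35.6, P* ≈ 18.6

From dP/dt = 0: 0.0103C* = 0.367, so C* = 35.6.
From dR/dt = 0: 1.22(1 - R*/354) = 0.0149·35.6, giving R* = 354·(1 - 0.435) = 200.
From dC/dt = 0: 0.00371·200 - 0.104 = 0.0343P*, so P* = 0.638/0.0343 = 18.6.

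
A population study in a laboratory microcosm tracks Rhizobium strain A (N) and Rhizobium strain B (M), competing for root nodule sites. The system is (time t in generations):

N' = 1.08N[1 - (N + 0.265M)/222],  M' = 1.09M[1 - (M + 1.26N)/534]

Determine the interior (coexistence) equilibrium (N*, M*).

Setting both brackets to zero gives the nullclines N + 0.265M = 222 and 1.26N + M = 534.
Substituting M = 534 - 1.26N into the first: N(1 - 0.265·1.26) = 222 - 0.265·534.
So N* = 80.5/0.666 = 121, and then M* = 534 - 1.26·121 = 382.

N* ≈ 121, M* ≈ 382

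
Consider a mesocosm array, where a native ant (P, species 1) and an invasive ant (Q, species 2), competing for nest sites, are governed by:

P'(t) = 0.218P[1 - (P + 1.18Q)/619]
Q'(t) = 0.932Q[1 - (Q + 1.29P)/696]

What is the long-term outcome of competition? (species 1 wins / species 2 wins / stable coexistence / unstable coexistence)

unstable coexistence (outcome depends on initial conditions)

Compare the nullcline intercepts: K1/α12 = 619/1.18 = 525 < K2 = 696; K2/α21 = 696/1.29 = 540 < K1 = 619.
Since both are reversed, neither can invade when rare; the interior point is a saddle.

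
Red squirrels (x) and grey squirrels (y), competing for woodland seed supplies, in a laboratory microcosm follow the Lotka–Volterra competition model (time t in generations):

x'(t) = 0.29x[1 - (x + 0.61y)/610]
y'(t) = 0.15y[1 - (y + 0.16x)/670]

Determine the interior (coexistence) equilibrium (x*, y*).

x* ≈ 223, y* ≈ 634

Setting both brackets to zero gives the nullclines x + 0.61y = 610 and 0.16x + y = 670.
Substituting y = 670 - 0.16x into the first: x(1 - 0.61·0.16) = 610 - 0.61·670.
So x* = 201/0.902 = 223, and then y* = 670 - 0.16·223 = 634.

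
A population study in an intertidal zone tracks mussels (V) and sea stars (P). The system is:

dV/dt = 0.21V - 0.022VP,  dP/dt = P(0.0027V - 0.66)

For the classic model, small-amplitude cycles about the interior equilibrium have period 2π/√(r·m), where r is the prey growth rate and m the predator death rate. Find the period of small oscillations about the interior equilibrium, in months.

T ≈ 16.9 months

Here r = 0.21 and m = 0.66, so r·m = 0.139.
ω = √0.139 = 0.372 per month, hence T = 2π/ω ≈ 16.9 months.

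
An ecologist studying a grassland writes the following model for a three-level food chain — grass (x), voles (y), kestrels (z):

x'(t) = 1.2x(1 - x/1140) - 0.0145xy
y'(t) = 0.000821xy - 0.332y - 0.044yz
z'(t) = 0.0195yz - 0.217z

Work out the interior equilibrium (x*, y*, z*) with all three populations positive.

From dz/dt = 0: 0.0195y* = 0.217, so y* = 11.1.
From dx/dt = 0: 1.2(1 - x*/1140) = 0.0145·11.1, giving x* = 1140·(1 - 0.134) = 987.
From dy/dt = 0: 0.000821·987 - 0.332 = 0.044z*, so z* = 0.478/0.044 = 10.9.

x* ≈ 987, y* ≈ 11.1, z* ≈ 10.9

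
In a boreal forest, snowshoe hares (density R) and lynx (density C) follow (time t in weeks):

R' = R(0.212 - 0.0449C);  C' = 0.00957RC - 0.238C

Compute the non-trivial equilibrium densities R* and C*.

Set dC/dt = 0 with C > 0: 0.00957R - 0.238 = 0, so R* = 0.238/0.00957 = 24.9.
Set dR/dt = 0 with R > 0: 0.212 - 0.0449C = 0, so C* = 0.212/0.0449 = 4.72.

R* ≈ 24.9, C* ≈ 4.72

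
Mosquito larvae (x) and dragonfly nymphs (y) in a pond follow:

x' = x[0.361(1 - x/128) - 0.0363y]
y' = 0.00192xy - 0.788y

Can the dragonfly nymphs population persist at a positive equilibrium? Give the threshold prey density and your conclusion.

The predator equation gives dy/dt > 0 only when x > 0.788/0.00192 = 410.
Without the predator, x → K = 128. Since 128 < 410, the predator cannot invade.

Threshold x = 410; K < 410, so no, the predator goes extinct.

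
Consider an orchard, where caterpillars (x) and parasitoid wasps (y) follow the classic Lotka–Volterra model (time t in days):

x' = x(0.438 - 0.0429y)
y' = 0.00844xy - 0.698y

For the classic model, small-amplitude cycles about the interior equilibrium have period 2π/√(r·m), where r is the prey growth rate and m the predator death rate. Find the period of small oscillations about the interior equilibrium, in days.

Here r = 0.438 and m = 0.698, so r·m = 0.306.
ω = √0.306 = 0.553 per day, hence T = 2π/ω ≈ 11.4 days.

T ≈ 11.4 days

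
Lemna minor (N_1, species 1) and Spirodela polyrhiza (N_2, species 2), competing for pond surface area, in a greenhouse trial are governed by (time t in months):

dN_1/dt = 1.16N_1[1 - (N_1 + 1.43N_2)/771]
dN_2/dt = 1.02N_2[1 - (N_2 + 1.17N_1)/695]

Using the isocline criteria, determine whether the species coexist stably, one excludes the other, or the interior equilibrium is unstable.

Compare the nullcline intercepts: K1/α12 = 771/1.43 = 539 < K2 = 695; K2/α21 = 695/1.17 = 594 < K1 = 771.
Since both are reversed, neither can invade when rare; the interior point is a saddle.

unstable coexistence (outcome depends on initial conditions)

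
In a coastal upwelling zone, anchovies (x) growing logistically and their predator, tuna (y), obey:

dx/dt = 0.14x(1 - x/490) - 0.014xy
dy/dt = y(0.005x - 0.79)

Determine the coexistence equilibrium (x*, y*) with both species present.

From dy/dt = 0 with y > 0: 0.005x* = 0.79, so x* = 158.
Substitute into dx/dt = 0: 0.14(1 - 158/490) = 0.014y*.
The bracket is 0.678, giving y* = 0.0949/0.014 = 6.78.

x* ≈ 158, y* ≈ 6.78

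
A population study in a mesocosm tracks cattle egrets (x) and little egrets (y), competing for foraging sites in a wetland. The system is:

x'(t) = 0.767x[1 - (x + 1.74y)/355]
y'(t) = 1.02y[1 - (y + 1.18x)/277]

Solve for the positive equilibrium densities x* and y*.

Setting both brackets to zero gives the nullclines x + 1.74y = 355 and 1.18x + y = 277.
Substituting y = 277 - 1.18x into the first: x(1 - 1.74·1.18) = 355 - 1.74·277.
So x* = -127/-1.05 = 121, and then y* = 277 - 1.18·121 = 135.

x* ≈ 121, y* ≈ 135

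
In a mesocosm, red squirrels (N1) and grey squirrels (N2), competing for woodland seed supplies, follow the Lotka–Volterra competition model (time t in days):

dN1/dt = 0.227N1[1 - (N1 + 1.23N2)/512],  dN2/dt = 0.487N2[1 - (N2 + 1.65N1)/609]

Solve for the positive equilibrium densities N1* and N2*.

Setting both brackets to zero gives the nullclines N1 + 1.23N2 = 512 and 1.65N1 + N2 = 609.
Substituting N2 = 609 - 1.65N1 into the first: N1(1 - 1.23·1.65) = 512 - 1.23·609.
So N1* = -237/-1.03 = 230, and then N2* = 609 - 1.65·230 = 229.

N1* ≈ 230, N2* ≈ 229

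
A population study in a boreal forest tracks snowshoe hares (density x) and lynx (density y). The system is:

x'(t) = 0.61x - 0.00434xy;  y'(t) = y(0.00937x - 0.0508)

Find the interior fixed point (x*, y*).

x* ≈ 5.42, y* ≈ 141

Set dy/dt = 0 with y > 0: 0.00937x - 0.0508 = 0, so x* = 0.0508/0.00937 = 5.42.
Set dx/dt = 0 with x > 0: 0.61 - 0.00434y = 0, so y* = 0.61/0.00434 = 141.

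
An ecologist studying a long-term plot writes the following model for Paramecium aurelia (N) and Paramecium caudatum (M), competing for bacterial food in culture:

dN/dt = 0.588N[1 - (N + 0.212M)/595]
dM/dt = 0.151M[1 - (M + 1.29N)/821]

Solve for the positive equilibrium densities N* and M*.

Setting both brackets to zero gives the nullclines N + 0.212M = 595 and 1.29N + M = 821.
Substituting M = 821 - 1.29N into the first: N(1 - 0.212·1.29) = 595 - 0.212·821.
So N* = 421/0.727 = 579, and then M* = 821 - 1.29·579 = 73.6.

N* ≈ 579, M* ≈ 73.6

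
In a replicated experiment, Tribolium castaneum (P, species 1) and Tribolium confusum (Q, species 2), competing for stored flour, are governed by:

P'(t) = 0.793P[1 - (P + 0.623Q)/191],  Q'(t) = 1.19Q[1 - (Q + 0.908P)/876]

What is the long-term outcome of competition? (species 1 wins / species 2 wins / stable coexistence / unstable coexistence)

species 2 excludes species 1

Compare the nullcline intercepts: K1/α12 = 191/0.623 = 307 < K2 = 876; K2/α21 = 876/0.908 = 965 > K1 = 191.
Since the inequalities point opposite ways, species 2 can invade but species 1 cannot.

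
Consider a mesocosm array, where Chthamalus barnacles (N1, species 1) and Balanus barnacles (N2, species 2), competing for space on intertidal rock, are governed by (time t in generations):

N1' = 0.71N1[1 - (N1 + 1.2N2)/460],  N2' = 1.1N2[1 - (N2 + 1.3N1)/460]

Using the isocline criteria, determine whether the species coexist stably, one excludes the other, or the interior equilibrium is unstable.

Compare the nullcline intercepts: K1/α12 = 460/1.2 = 383 < K2 = 460; K2/α21 = 460/1.3 = 354 < K1 = 460.
Since both are reversed, neither can invade when rare; the interior point is a saddle.

unstable coexistence (outcome depends on initial conditions)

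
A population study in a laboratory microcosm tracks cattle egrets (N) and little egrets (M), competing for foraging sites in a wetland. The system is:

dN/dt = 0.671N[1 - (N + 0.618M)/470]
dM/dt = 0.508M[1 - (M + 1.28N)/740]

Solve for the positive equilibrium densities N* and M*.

Setting both brackets to zero gives the nullclines N + 0.618M = 470 and 1.28N + M = 740.
Substituting M = 740 - 1.28N into the first: N(1 - 0.618·1.28) = 470 - 0.618·740.
So N* = 12.7/0.209 = 60.7, and then M* = 740 - 1.28·60.7 = 662.

N* ≈ 60.7, M* ≈ 662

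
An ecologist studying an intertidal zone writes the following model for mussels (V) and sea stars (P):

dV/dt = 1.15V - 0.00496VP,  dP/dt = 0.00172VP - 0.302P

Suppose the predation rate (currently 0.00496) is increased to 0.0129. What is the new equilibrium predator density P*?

At the interior fixed point, setting dV/dt = 0 with V > 0 fixes P* = (prey growth rate)/(VP coefficient) — independent of the other coefficients.
With the change, P* = 1.15/0.0129 = 89.1; it falls from 232.

P* ≈ 89.1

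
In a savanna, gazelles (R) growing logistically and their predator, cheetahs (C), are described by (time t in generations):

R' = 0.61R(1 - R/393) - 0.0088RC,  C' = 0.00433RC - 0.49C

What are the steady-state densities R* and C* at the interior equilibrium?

From dC/dt = 0 with C > 0: 0.00433R* = 0.49, so R* = 113.
Substitute into dR/dt = 0: 0.61(1 - 113/393) = 0.0088C*.
The bracket is 0.712, giving C* = 0.434/0.0088 = 49.4.

R* ≈ 113, C* ≈ 49.4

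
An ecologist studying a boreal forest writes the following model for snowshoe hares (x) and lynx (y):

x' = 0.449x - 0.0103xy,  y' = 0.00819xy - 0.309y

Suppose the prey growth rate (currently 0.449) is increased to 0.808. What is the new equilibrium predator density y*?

At the interior fixed point, setting dx/dt = 0 with x > 0 fixes y* = (prey growth rate)/(xy coefficient) — independent of the other coefficients.
With the change, y* = 0.808/0.0103 = 78.4; it rises from 43.6.

y* ≈ 78.4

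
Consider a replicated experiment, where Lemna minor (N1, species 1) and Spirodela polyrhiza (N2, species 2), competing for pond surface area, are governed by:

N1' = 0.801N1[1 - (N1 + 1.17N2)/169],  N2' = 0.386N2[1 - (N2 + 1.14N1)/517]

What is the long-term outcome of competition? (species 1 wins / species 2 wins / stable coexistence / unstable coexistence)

Compare the nullcline intercepts: K1/α12 = 169/1.17 = 144 < K2 = 517; K2/α21 = 517/1.14 = 454 > K1 = 169.
Since the inequalities point opposite ways, species 2 can invade but species 1 cannot.

species 2 excludes species 1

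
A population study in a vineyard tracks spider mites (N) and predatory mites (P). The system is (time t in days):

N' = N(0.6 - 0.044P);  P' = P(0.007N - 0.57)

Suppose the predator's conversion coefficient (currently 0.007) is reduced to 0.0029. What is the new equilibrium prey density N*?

N* ≈ 197

At the interior fixed point, setting dP/dt = 0 with P > 0 fixes N* = (predator death rate)/(NP coefficient) — independent of the other coefficients.
With the change, N* = 0.57/0.0029 = 197; it rises from 81.4.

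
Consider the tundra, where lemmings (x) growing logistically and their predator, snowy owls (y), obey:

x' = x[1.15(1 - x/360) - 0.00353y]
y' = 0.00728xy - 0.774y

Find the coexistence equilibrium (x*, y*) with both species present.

From dy/dt = 0 with y > 0: 0.00728x* = 0.774, so x* = 106.
Substitute into dx/dt = 0: 1.15(1 - 106/360) = 0.00353y*.
The bracket is 0.705, giving y* = 0.81/0.00353 = 230.

x* ≈ 106, y* ≈ 230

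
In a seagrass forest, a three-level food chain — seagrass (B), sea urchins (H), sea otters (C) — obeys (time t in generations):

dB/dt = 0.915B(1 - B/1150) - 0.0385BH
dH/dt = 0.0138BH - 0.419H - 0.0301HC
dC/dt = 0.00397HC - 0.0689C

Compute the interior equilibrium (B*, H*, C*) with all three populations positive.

From dC/dt = 0: 0.00397H* = 0.0689, so H* = 17.4.
From dB/dt = 0: 0.915(1 - B*/1150) = 0.0385·17.4, giving B* = 1150·(1 - 0.73) = 310.
From dH/dt = 0: 0.0138·310 - 0.419 = 0.0301C*, so C* = 3.86/0.0301 = 128.

B* ≈ 310, H* ≈ 17.4, C* ≈ 128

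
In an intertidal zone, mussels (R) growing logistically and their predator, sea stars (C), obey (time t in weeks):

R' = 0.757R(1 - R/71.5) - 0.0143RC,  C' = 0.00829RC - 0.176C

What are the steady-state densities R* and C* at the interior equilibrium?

From dC/dt = 0 with C > 0: 0.00829R* = 0.176, so R* = 21.2.
Substitute into dR/dt = 0: 0.757(1 - 21.2/71.5) = 0.0143C*.
The bracket is 0.703, giving C* = 0.532/0.0143 = 37.2.

R* ≈ 21.2, C* ≈ 37.2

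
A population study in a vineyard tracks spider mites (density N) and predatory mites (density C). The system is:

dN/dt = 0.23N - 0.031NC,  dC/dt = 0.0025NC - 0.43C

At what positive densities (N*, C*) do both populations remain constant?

Set dC/dt = 0 with C > 0: 0.0025N - 0.43 = 0, so N* = 0.43/0.0025 = 172.
Set dN/dt = 0 with N > 0: 0.23 - 0.031C = 0, so C* = 0.23/0.031 = 7.42.

N* ≈ 172, C* ≈ 7.42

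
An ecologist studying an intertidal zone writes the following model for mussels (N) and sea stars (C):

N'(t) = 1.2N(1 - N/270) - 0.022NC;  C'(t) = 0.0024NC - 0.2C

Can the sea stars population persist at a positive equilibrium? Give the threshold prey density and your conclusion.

Threshold N = 83.3; K > 83.3, so yes, the predator persists.

The predator equation gives dC/dt > 0 only when N > 0.2/0.0024 = 83.3.
Without the predator, N → K = 270. Since 270 > 83.3, the predator can invade and persist.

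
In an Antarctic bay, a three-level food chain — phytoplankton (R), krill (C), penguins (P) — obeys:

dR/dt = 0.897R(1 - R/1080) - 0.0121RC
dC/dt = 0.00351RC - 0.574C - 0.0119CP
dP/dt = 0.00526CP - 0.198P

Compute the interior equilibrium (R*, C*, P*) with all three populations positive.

R* ≈ 532, C* ≈ 37.6, P* ≈ 109

From dP/dt = 0: 0.00526C* = 0.198, so C* = 37.6.
From dR/dt = 0: 0.897(1 - R*/1080) = 0.0121·37.6, giving R* = 1080·(1 - 0.508) = 532.
From dC/dt = 0: 0.00351·532 - 0.574 = 0.0119P*, so P* = 1.29/0.0119 = 109.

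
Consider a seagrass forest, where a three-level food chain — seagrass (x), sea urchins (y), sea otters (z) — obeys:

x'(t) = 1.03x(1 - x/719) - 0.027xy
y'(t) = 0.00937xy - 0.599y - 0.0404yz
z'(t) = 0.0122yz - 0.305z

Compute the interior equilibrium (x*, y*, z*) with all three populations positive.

x* ≈ 248, y* ≈ 25, z* ≈ 42.6

From dz/dt = 0: 0.0122y* = 0.305, so y* = 25.
From dx/dt = 0: 1.03(1 - x*/719) = 0.027·25, giving x* = 719·(1 - 0.655) = 248.
From dy/dt = 0: 0.00937·248 - 0.599 = 0.0404z*, so z* = 1.72/0.0404 = 42.6.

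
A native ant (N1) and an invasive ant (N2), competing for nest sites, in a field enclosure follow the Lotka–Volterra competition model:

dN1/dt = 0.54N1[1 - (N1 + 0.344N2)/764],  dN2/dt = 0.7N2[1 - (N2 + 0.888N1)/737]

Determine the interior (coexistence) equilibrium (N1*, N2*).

N1* ≈ 735, N2* ≈ 84.3

Setting both brackets to zero gives the nullclines N1 + 0.344N2 = 764 and 0.888N1 + N2 = 737.
Substituting N2 = 737 - 0.888N1 into the first: N1(1 - 0.344·0.888) = 764 - 0.344·737.
So N1* = 510/0.695 = 735, and then N2* = 737 - 0.888·735 = 84.3.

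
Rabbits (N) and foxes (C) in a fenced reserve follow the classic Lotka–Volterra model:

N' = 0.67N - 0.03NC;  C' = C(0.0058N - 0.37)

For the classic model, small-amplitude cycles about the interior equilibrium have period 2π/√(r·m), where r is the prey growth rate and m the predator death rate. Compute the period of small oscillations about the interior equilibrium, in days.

Here r = 0.67 and m = 0.37, so r·m = 0.248.
ω = √0.248 = 0.498 per day, hence T = 2π/ω ≈ 12.6 days.

T ≈ 12.6 days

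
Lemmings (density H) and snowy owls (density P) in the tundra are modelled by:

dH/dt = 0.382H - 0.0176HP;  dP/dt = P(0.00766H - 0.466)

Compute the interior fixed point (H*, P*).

Set dP/dt = 0 with P > 0: 0.00766H - 0.466 = 0, so H* = 0.466/0.00766 = 60.8.
Set dH/dt = 0 with H > 0: 0.382 - 0.0176P = 0, so P* = 0.382/0.0176 = 21.7.

H* ≈ 60.8, P* ≈ 21.7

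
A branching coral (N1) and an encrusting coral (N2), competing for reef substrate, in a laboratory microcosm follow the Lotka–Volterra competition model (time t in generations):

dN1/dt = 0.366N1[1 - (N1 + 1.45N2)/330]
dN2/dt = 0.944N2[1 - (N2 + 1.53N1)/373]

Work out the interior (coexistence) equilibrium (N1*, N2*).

N1* ≈ 173, N2* ≈ 108

Setting both brackets to zero gives the nullclines N1 + 1.45N2 = 330 and 1.53N1 + N2 = 373.
Substituting N2 = 373 - 1.53N1 into the first: N1(1 - 1.45·1.53) = 330 - 1.45·373.
So N1* = -211/-1.22 = 173, and then N2* = 373 - 1.53·173 = 108.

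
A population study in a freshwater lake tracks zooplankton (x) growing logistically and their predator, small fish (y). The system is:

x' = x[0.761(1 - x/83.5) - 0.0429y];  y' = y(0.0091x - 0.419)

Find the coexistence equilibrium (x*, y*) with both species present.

x* ≈ 46, y* ≈ 7.96

From dy/dt = 0 with y > 0: 0.0091x* = 0.419, so x* = 46.
Substitute into dx/dt = 0: 0.761(1 - 46/83.5) = 0.0429y*.
The bracket is 0.449, giving y* = 0.341/0.0429 = 7.96.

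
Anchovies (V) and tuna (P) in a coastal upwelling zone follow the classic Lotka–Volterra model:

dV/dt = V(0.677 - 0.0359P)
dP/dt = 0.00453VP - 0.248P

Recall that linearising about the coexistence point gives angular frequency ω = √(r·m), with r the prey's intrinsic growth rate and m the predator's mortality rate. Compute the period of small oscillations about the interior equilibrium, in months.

Here r = 0.677 and m = 0.248, so r·m = 0.168.
ω = √0.168 = 0.41 per month, hence T = 2π/ω ≈ 15.3 months.

T ≈ 15.3 months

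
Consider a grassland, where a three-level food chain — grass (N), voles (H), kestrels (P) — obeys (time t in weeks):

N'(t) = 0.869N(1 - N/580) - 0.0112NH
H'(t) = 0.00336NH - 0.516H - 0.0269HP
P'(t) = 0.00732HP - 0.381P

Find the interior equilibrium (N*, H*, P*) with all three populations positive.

N* ≈ 191, H* ≈ 52, P* ≈ 4.66

From dP/dt = 0: 0.00732H* = 0.381, so H* = 52.
From dN/dt = 0: 0.869(1 - N*/580) = 0.0112·52, giving N* = 580·(1 - 0.671) = 191.
From dH/dt = 0: 0.00336·191 - 0.516 = 0.0269P*, so P* = 0.125/0.0269 = 4.66.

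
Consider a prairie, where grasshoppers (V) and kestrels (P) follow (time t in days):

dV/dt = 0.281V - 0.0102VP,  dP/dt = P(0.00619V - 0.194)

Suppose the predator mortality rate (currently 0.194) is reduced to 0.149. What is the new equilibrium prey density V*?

At the interior fixed point, setting dP/dt = 0 with P > 0 fixes V* = (predator death rate)/(VP coefficient) — independent of the other coefficients.
With the change, V* = 0.149/0.00619 = 24.1; it falls from 31.3.

V* ≈ 24.1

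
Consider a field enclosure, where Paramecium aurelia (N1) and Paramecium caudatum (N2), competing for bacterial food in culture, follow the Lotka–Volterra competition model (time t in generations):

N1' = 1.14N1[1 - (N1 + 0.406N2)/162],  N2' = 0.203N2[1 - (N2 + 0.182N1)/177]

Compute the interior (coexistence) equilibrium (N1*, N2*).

Setting both brackets to zero gives the nullclines N1 + 0.406N2 = 162 and 0.182N1 + N2 = 177.
Substituting N2 = 177 - 0.182N1 into the first: N1(1 - 0.406·0.182) = 162 - 0.406·177.
So N1* = 90.1/0.926 = 97.3, and then N2* = 177 - 0.182·97.3 = 159.

N1* ≈ 97.3, N2* ≈ 159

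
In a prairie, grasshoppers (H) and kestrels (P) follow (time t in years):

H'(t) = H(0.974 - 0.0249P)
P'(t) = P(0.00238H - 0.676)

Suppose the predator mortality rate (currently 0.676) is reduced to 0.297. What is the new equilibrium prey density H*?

At the interior fixed point, setting dP/dt = 0 with P > 0 fixes H* = (predator death rate)/(HP coefficient) — independent of the other coefficients.
With the change, H* = 0.297/0.00238 = 125; it falls from 284.

H* ≈ 125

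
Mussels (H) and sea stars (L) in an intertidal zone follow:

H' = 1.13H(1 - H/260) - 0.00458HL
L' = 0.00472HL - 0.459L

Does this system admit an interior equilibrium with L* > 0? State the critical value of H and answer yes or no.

The predator equation gives dL/dt > 0 only when H > 0.459/0.00472 = 97.2.
Without the predator, H → K = 260. Since 260 > 97.2, the predator can invade and persist.

Threshold H = 97.2; K > 97.2, so yes, the predator persists.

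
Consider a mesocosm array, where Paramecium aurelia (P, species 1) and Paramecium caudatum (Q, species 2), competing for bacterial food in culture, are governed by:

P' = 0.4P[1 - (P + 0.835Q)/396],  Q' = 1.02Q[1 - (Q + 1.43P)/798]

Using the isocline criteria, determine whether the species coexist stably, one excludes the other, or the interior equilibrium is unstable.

species 2 excludes species 1

Compare the nullcline intercepts: K1/α12 = 396/0.835 = 474 < K2 = 798; K2/α21 = 798/1.43 = 558 > K1 = 396.
Since the inequalities point opposite ways, species 2 can invade but species 1 cannot.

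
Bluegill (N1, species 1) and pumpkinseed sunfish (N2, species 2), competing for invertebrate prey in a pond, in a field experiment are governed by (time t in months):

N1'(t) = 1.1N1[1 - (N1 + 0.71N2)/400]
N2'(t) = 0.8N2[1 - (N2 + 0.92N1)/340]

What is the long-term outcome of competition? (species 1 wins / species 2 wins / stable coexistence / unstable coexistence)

Compare the nullcline intercepts: K1/α12 = 400/0.71 = 563 > K2 = 340; K2/α21 = 340/0.92 = 370 < K1 = 400.
Since the inequalities point opposite ways, species 1 can invade but species 2 cannot.

species 1 excludes species 2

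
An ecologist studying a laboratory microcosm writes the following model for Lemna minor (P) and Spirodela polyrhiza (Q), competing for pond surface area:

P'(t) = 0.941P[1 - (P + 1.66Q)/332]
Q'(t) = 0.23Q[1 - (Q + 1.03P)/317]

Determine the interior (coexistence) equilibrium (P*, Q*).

Setting both brackets to zero gives the nullclines P + 1.66Q = 332 and 1.03P + Q = 317.
Substituting Q = 317 - 1.03P into the first: P(1 - 1.66·1.03) = 332 - 1.66·317.
So P* = -194/-0.71 = 274, and then Q* = 317 - 1.03·274 = 35.2.

P* ≈ 274, Q* ≈ 35.2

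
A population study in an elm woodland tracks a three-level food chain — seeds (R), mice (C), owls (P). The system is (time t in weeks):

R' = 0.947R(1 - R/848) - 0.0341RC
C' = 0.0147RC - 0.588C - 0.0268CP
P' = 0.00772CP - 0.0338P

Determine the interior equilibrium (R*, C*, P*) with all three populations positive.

R* ≈ 714, C* ≈ 4.38, P* ≈ 370

From dP/dt = 0: 0.00772C* = 0.0338, so C* = 4.38.
From dR/dt = 0: 0.947(1 - R*/848) = 0.0341·4.38, giving R* = 848·(1 - 0.158) = 714.
From dC/dt = 0: 0.0147·714 - 0.588 = 0.0268P*, so P* = 9.91/0.0268 = 370.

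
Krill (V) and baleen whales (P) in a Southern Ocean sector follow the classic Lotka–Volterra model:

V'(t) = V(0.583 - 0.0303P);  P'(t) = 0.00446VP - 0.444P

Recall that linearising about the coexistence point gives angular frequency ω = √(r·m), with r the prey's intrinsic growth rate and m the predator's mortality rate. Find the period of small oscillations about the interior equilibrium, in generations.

T ≈ 12.3 generations

Here r = 0.583 and m = 0.444, so r·m = 0.259.
ω = √0.259 = 0.509 per generation, hence T = 2π/ω ≈ 12.3 generations.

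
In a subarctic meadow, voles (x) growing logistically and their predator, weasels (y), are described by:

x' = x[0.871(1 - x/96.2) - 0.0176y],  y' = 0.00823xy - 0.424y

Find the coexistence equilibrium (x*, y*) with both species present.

x* ≈ 51.5, y* ≈ 23

From dy/dt = 0 with y > 0: 0.00823x* = 0.424, so x* = 51.5.
Substitute into dx/dt = 0: 0.871(1 - 51.5/96.2) = 0.0176y*.
The bracket is 0.464, giving y* = 0.405/0.0176 = 23.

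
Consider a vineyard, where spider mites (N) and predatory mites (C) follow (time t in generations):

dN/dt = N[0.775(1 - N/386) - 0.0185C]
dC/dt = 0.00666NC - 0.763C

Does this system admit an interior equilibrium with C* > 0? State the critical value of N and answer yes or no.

The predator equation gives dC/dt > 0 only when N > 0.763/0.00666 = 115.
Without the predator, N → K = 386. Since 386 > 115, the predator can invade and persist.

Threshold N = 115; K > 115, so yes, the predator persists.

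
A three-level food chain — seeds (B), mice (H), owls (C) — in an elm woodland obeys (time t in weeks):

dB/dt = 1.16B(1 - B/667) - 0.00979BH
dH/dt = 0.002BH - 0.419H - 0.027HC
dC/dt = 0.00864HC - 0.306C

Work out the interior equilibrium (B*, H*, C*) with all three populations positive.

B* ≈ 468, H* ≈ 35.4, C* ≈ 19.1

From dC/dt = 0: 0.00864H* = 0.306, so H* = 35.4.
From dB/dt = 0: 1.16(1 - B*/667) = 0.00979·35.4, giving B* = 667·(1 - 0.299) = 468.
From dH/dt = 0: 0.002·468 - 0.419 = 0.027C*, so C* = 0.516/0.027 = 19.1.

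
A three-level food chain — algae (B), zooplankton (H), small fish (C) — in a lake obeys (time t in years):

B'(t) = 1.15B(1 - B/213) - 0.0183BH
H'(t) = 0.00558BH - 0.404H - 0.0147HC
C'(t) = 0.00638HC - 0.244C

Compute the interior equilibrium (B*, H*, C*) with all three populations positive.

From dC/dt = 0: 0.00638H* = 0.244, so H* = 38.2.
From dB/dt = 0: 1.15(1 - B*/213) = 0.0183·38.2, giving B* = 213·(1 - 0.609) = 83.4.
From dH/dt = 0: 0.00558·83.4 - 0.404 = 0.0147C*, so C* = 0.0612/0.0147 = 4.16.

B* ≈ 83.4, H* ≈ 38.2, C* ≈ 4.16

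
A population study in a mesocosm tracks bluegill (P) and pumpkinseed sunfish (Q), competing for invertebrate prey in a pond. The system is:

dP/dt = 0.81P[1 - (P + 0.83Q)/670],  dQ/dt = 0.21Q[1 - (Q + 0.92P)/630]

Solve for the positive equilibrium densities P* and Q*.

Setting both brackets to zero gives the nullclines P + 0.83Q = 670 and 0.92P + Q = 630.
Substituting Q = 630 - 0.92P into the first: P(1 - 0.83·0.92) = 670 - 0.83·630.
So P* = 147/0.236 = 622, and then Q* = 630 - 0.92·622 = 57.5.

P* ≈ 622, Q* ≈ 57.5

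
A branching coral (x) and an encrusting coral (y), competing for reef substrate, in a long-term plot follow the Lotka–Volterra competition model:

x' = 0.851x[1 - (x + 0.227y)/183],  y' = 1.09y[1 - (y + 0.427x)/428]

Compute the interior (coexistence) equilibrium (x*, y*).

x* ≈ 95.1, y* ≈ 387

Setting both brackets to zero gives the nullclines x + 0.227y = 183 and 0.427x + y = 428.
Substituting y = 428 - 0.427x into the first: x(1 - 0.227·0.427) = 183 - 0.227·428.
So x* = 85.8/0.903 = 95.1, and then y* = 428 - 0.427·95.1 = 387.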